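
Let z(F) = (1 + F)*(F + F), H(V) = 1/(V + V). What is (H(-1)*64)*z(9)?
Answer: -5760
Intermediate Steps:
H(V) = 1/(2*V)
z(F) = 2*F*(1 + F) (z(F) = (1 + F)*(2*F) = 2*F*(1 + F))
(H(-1)*64)*z(9) = (((½)/(-1))*64)*(2*9*(1 + 9)) = (((½)*(-1))*64)*(2*9*10) = -½*64*180 = -32*180 = -5760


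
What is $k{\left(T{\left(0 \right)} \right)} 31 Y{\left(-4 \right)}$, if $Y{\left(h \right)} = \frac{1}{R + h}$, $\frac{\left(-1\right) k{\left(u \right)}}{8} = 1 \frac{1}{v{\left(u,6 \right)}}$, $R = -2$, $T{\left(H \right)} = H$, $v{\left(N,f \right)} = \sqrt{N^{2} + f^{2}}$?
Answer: $\frac{62}{9} \approx 6.8889$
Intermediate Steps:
$k{\left(u \right)} = - \frac{8}{\sqrt{36 + u^{2}}}$ ($k{\left(u \right)} = - 8 \cdot 1 \frac{1}{\sqrt{u^{2} + 6^{2}}} = - 8 \cdot 1 \frac{1}{\sqrt{u^{2} + 36}} = - 8 \cdot 1 \frac{1}{\sqrt{36 + u^{2}}} = - \frac{8}{\sqrt{36 + u^{2}}}$)
$Y{\left(h \right)} = \frac{1}{-2 + h}$
$k{\left(T{\left(0 \right)} \right)} 31 Y{\left(-4 \right)} = \frac{- \frac{8}{\sqrt{36 + 0^{2}}} \cdot 31}{-2 - 4} = \frac{- \frac{8}{\sqrt{36 + 0}} \cdot 31}{-6} = - \frac{8}{6} \cdot 31 \left(- \frac{1}{6}\right) = \left(-8\right) \frac{1}{6} \cdot 31 \left(- \frac{1}{6}\right) = \left(- \frac{4}{3}\right) 31 \left(- \frac{1}{6}\right) = \left(- \frac{124}{3}\right) \left(- \frac{1}{6}\right) = \frac{62}{9}$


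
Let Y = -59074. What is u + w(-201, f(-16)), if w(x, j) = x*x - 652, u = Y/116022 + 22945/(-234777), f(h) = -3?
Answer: 180453048141353/4539882849 ≈ 39748.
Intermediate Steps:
u = -2755223548/4539882849 (u = -59074/116022 + 22945/(-234777) = -59074*1/116022 + 22945*(-1/234777) = -29537/58011 - 22945/234777 = -2755223548/4539882849 ≈ -0.60689)
w(x, j) = -652 + x² (w(x, j) = x² - 652 = -652 + x²)
u + w(-201, f(-16)) = -2755223548/4539882849 + (-652 + (-201)²) = -2755223548/4539882849 + (-652 + 40401) = -2755223548/4539882849 + 39749 = 180453048141353/4539882849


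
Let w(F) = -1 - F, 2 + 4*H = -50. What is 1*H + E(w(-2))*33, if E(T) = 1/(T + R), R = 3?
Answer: -19/4 ≈ -4.7500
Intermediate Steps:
H = -13 (H = -½ + (¼)*(-50) = -½ - 25/2 = -13)
E(T) = 1/(3 + T) (E(T) = 1/(T + 3) = 1/(3 + T))
1*H + E(w(-2))*33 = 1*(-13) + 33/(3 + (-1 - 1*(-2))) = -13 + 33/(3 + (-1 + 2)) = -13 + 33/(3 + 1) = -13 + 33/4 = -19/4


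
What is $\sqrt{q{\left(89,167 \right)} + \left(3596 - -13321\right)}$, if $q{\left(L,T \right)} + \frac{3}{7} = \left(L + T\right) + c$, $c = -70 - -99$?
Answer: $\frac{3 \sqrt{93653}}{7} \approx 131.15$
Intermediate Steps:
$c = 29$ ($c = -70 + 99 = 29$)
$q{\left(L,T \right)} = \frac{200}{7} + L + T$ ($q{\left(L,T \right)} = - \frac{3}{7} + \left(\left(L + T\right) + 29\right) = - \frac{3}{7} + \left(29 + L + T\right) = \frac{200}{7} + L + T$)
$\sqrt{q{\left(89,167 \right)} + \left(3596 - -13321\right)} = \sqrt{\left(\frac{200}{7} + 89 + 167\right) + \left(3596 - -13321\right)} = \sqrt{\frac{1992}{7} + \left(3596 + 13321\right)} = \sqrt{\frac{1992}{7} + 16917} = \sqrt{\frac{120411}{7}} = \frac{3 \sqrt{93653}}{7}$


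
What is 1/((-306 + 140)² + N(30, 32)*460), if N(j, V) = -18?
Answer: 1/19276 ≈ 5.1878e-5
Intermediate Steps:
1/((-306 + 140)² + N(30, 32)*460) = 1/((-306 + 140)² - 18*460) = 1/((-166)² - 8280) = 1/(27556 - 8280) = 1/19276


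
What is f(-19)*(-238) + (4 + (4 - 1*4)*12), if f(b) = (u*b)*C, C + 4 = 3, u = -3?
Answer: 13570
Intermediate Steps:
C = -1 (C = -4 + 3 = -1)
f(b) = 3*b (f(b) = -3*b*(-1) = 3*b)
f(-19)*(-238) + (4 + (4 - 1*4)*12) = (3*(-19))*(-238) + (4 + (4 - 1*4)*12) = -57*(-238) + (4 + (4 - 4)*12) = 13566 + (4 + 0*12) = 13566 + (4 + 0) = 13566 + 4 = 13570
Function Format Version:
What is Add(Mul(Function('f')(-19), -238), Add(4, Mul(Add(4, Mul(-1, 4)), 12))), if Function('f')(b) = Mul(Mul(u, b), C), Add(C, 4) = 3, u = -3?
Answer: 13570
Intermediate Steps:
C = -1 (C = Add(-4, 3) = -1)
Function('f')(b) = Mul(3, b) (Function('f')(b) = Mul(Mul(-3, b), -1) = Mul(3, b))
Add(Mul(Function('f')(-19), -238), Add(4, Mul(Add(4, Mul(-1, 4)), 12))) = Add(Mul(Mul(3, -19), -238), Add(4, Mul(Add(4, Mul(-1, 4)), 12))) = Add(Mul(-57, -238), Add(4, Mul(Add(4, -4), 12))) = Add(13566, Add(4, Mul(0, 12))) = Add(13566, Add(4, 0)) = Add(13566, 4) = 13570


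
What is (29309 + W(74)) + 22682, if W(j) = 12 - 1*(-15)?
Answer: 52018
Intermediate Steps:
W(j) = 27 (W(j) = 12 + 15 = 27)
(29309 + W(74)) + 22682 = (29309 + 27) + 22682 = 29336 + 22682 = 52018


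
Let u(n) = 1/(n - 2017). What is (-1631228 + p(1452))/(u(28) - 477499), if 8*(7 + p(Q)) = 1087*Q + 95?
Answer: 22816735929/7597964096 ≈ 3.0030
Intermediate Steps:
u(n) = 1/(-2017 + n)
p(Q) = 39/8 + 1087*Q/8 (p(Q) = -7 + (1087*Q + 95)/8 = -7 + (95 + 1087*Q)/8 = -7 + (95/8 + 1087*Q/8) = 39/8 + 1087*Q/8)
(-1631228 + p(1452))/(u(28) - 477499) = (-1631228 + (39/8 + (1087/8)*1452))/(1/(-2017 + 28) - 477499) = (-1631228 + (39/8 + 394581/2))/(1/(-1989) - 477499) = (-1631228 + 1578363/8)/(-1/1989 - 477499) = -11471461/(8*(-949745512/1989)) = -11471461/8*(-1989/949745512) = 22816735929/7597964096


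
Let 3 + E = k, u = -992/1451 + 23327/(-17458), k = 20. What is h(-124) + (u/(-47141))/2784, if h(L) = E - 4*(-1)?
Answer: 23271692183068135/1108175817429184 ≈ 21.000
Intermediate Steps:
u = -51165813/25331558 (u = -992*1/1451 + 23327*(-1/17458) = -992/1451 - 23327/17458 = -51165813/25331558 ≈ -2.0198)
E = 17 (E = -3 + 20 = 17)
h(L) = 21 (h(L) = 17 - 4*(-1) = 17 + 4 = 21)
h(-124) + (u/(-47141))/2784 = 21 - 51165813/25331558/(-47141)/2784 = 21 - 51165813/25331558*(-1/47141)*(1/2784) = 21 + (51165813/1194154975678)*(1/2784) = 21 + 17055271/1108175817429184 = 23271692183068135/1108175817429184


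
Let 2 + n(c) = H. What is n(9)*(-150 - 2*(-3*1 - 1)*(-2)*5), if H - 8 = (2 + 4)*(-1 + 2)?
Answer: -2760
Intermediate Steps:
H = 14 (H = 8 + (2 + 4)*(-1 + 2) = 8 + 6*1 = 8 + 6 = 14)
n(c) = 12 (n(c) = -2 + 14 = 12)
n(9)*(-150 - 2*(-3*1 - 1)*(-2)*5) = 12*(-150 - 2*(-3*1 - 1)*(-2)*5) = 12*(-150 - 2*(-3 - 1)*(-2)*5) = 12*(-150 - (-8)*(-2)*5) = 12*(-150 - 2*8*5) = 12*(-150 - 16*5) = 12*(-150 - 80) = 12*(-230) = -2760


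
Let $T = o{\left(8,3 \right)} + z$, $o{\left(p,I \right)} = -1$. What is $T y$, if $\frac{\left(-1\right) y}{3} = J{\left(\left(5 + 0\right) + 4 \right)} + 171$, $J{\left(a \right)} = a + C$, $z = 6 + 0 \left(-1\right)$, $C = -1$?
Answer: $-2685$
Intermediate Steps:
$z = 6$ ($z = 6 + 0 = 6$)
$J{\left(a \right)} = -1 + a$ ($J{\left(a \right)} = a - 1 = -1 + a$)
$T = 5$ ($T = -1 + 6 = 5$)
$y = -537$ ($y = - 3 \left(\left(-1 + \left(\left(5 + 0\right) + 4\right)\right) + 171\right) = - 3 \left(\left(-1 + \left(5 + 4\right)\right) + 171\right) = - 3 \left(\left(-1 + 9\right) + 171\right) = - 3 \left(8 + 171\right) = \left(-3\right) 179 = -537$)
$T y = 5 \left(-537\right) = -2685$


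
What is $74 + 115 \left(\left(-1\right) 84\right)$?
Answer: $-9586$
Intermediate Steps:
$74 + 115 \left(\left(-1\right) 84\right) = 74 + 115 \left(-84\right) = 74 - 9660 = -9586$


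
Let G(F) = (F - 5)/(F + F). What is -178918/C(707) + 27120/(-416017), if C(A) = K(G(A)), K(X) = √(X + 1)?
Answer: -27120/416017 - 89459*√1414/23 ≈ -1.4626e+5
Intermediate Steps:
G(F) = (-5 + F)/(2*F) (G(F) = (-5 + F)/((2*F)) = (-5 + F)*(1/(2*F)) = (-5 + F)/(2*F))
K(X) = √(1 + X)
C(A) = √(1 + (-5 + A)/(2*A))
-178918/C(707) + 27120/(-416017) = -178918*2/√(6 - 10/707) + 27120/(-416017) = -178918*2/√(6 - 10*1/707) + 27120*(-1/416017) = -178918*2/√(6 - 10/707) - 27120/416017 = -178918*√1414/46 - 27120/416017 = -89459*√1414/23 - 27120/416017 = -27120/416017 - 89459*√1414/23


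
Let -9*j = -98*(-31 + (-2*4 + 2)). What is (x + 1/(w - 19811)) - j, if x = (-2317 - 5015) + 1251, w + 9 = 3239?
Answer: -282446284/49743 ≈ -5678.1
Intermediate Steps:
w = 3230 (w = -9 + 3239 = 3230)
j = -3626/9 (j = -(-98)*(-31 + (-2*4 + 2))/9 = -(-98)*(-31 + (-8 + 2))/9 = -(-98)*(-31 - 6)/9 = -(-98)*(-37)/9 = -⅑*3626 = -3626/9 ≈ -402.89)
x = -6081 (x = -7332 + 1251 = -6081)
(x + 1/(w - 19811)) - j = (-6081 + 1/(3230 - 19811)) - 1*(-3626/9) = (-6081 + 1/(-16581)) + 3626/9 = (-6081 - 1/16581) + 3626/9 = -100829062/16581 + 3626/9 = -282446284/49743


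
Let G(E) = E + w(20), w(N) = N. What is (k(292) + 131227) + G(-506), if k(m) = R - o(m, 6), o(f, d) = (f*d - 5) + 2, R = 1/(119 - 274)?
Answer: 19993759/155 ≈ 1.2899e+5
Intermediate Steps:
R = -1/155 (R = 1/(-155) = -1/155 ≈ -0.0064516)
o(f, d) = -3 + d*f (o(f, d) = (d*f - 5) + 2 = (-5 + d*f) + 2 = -3 + d*f)
G(E) = 20 + E (G(E) = E + 20 = 20 + E)
k(m) = 464/155 - 6*m (k(m) = -1/155 - (-3 + 6*m) = -1/155 + (3 - 6*m) = 464/155 - 6*m)
(k(292) + 131227) + G(-506) = ((464/155 - 6*292) + 131227) + (20 - 506) = ((464/155 - 1752) + 131227) - 486 = (-271096/155 + 131227) - 486 = 20069089/155 - 486 = 19993759/155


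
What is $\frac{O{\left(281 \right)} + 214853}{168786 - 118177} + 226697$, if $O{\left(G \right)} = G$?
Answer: $\frac{11473123607}{50609} \approx 2.267 \cdot 10^{5}$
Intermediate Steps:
$\frac{O{\left(281 \right)} + 214853}{168786 - 118177} + 226697 = \frac{281 + 214853}{168786 - 118177} + 226697 = \frac{215134}{50609} + 226697 = \frac{11473123607}{50609}$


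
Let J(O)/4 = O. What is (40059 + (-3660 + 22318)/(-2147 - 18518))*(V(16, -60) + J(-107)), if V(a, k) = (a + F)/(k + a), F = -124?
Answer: -3874934500937/227315 ≈ -1.7047e+7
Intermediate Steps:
V(a, k) = (-124 + a)/(a + k) (V(a, k) = (a - 124)/(k + a) = (-124 + a)/(a + k))
J(O) = 4*O
(40059 + (-3660 + 22318)/(-2147 - 18518))*(V(16, -60) + J(-107)) = (40059 + (-3660 + 22318)/(-2147 - 18518))*((-124 + 16)/(16 - 60) + 4*(-107)) = (40059 + 18658/(-20665))*(-108/(-44) - 428) = (40059 + 18658*(-1/20665))*(-1/44*(-108) - 428) = (40059 - 18658/20665)*(27/11 - 428) = (827800577/20665)*(-4681/11) = -3874934500937/227315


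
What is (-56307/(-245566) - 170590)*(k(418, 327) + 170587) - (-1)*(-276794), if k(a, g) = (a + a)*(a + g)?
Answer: -33236718400551035/245566 ≈ -1.3535e+11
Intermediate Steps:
k(a, g) = 2*a*(a + g) (k(a, g) = (2*a)*(a + g) = 2*a*(a + g))
(-56307/(-245566) - 170590)*(k(418, 327) + 170587) - (-1)*(-276794) = (-56307/(-245566) - 170590)*(2*418*(418 + 327) + 170587) - (-1)*(-276794) = (-56307*(-1/245566) - 170590)*(2*418*745 + 170587) - 1*276794 = (56307/245566 - 170590)*(622820 + 170587) - 276794 = -41891047633/245566*793407 - 276794 = -33236650429355631/245566 - 276794 = -33236718400551035/245566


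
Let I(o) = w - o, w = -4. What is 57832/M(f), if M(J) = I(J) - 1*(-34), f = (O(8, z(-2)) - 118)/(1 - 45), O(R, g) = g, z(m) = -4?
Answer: 1272304/599 ≈ 2124.0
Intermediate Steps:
f = 61/22 (f = (-4 - 118)/(1 - 45) = -122/(-44) = -122*(-1/44) = 61/22 ≈ 2.7727)
I(o) = -4 - o
M(J) = 30 - J (M(J) = (-4 - J) - 1*(-34) = (-4 - J) + 34 = 30 - J)
57832/M(f) = 57832/(30 - 1*61/22) = 57832/(30 - 61/22) = 57832/(599/22) = 57832*(22/599) = 1272304/599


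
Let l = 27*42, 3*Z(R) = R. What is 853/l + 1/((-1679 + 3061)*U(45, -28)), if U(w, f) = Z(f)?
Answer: 2357449/3134376 ≈ 0.75213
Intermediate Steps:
Z(R) = R/3
U(w, f) = f/3
l = 1134
853/l + 1/((-1679 + 3061)*U(45, -28)) = 853/1134 + 1/((-1679 + 3061)*(((⅓)*(-28)))) = 853*(1/1134) + 1/(1382*(-28/3)) = 853/1134 + (1/1382)*(-3/28) = 853/1134 - 3/38696 = 2357449/3134376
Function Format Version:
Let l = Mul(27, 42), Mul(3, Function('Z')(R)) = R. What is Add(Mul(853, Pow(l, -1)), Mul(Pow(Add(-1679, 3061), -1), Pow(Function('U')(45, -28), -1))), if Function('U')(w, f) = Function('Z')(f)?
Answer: Rational(2357449, 3134376) ≈ 0.75213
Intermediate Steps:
Function('Z')(R) = Mul(Rational(1, 3), R)
Function('U')(w, f) = Mul(Rational(1, 3), f)
l = 1134
Add(Mul(853, Pow(l, -1)), Mul(Pow(Add(-1679, 3061), -1), Pow(Function('U')(45, -28), -1))) = Add(Mul(853, Pow(1134, -1)), Mul(Pow(Add(-1679, 3061), -1), Pow(Mul(Rational(1, 3), -28), -1))) = Add(Mul(853, Rational(1, 1134)), Mul(Pow(1382, -1), Pow(Rational(-28, 3), -1))) = Add(Rational(853, 1134), Mul(Rational(1, 1382), Rational(-3, 28))) = Add(Rational(853, 1134), Rational(-3, 38696)) = Rational(2357449, 3134376)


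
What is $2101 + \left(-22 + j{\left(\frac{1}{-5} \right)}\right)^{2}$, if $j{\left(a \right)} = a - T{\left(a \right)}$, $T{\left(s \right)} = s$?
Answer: $2585$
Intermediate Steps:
$j{\left(a \right)} = 0$ ($j{\left(a \right)} = a - a = 0$)
$2101 + \left(-22 + j{\left(\frac{1}{-5} \right)}\right)^{2} = 2101 + \left(-22 + 0\right)^{2} = 2101 + \left(-22\right)^{2} = 2101 + 484 = 2585$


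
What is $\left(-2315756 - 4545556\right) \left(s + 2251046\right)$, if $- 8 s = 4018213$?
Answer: $-11998852297920$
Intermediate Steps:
$s = - \frac{4018213}{8}$ ($s = \left(- \frac{1}{8}\right) 4018213 = - \frac{4018213}{8} \approx -5.0228 \cdot 10^{5}$)
$\left(-2315756 - 4545556\right) \left(s + 2251046\right) = \left(-2315756 - 4545556\right) \left(- \frac{4018213}{8} + 2251046\right) = \left(-6861312\right) \frac{13990155}{8} = -11998852297920$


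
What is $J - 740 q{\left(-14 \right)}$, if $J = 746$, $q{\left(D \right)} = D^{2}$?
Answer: $-144294$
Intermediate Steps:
$J - 740 q{\left(-14 \right)} = 746 - 740 \left(-14\right)^{2} = 746 - 145040 = -144294$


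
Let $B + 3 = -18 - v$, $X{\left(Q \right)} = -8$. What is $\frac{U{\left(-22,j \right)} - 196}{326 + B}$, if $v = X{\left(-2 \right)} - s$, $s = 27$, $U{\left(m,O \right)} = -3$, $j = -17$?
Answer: $- \frac{199}{340} \approx -0.58529$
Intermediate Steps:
$v = -35$ ($v = -8 - 27 = -35$)
$B = 14$ ($B = -3 - -17 = -3 + \left(-18 + 35\right) = -3 + 17 = 14$)
$\frac{U{\left(-22,j \right)} - 196}{326 + B} = \frac{-3 - 196}{326 + 14} = - \frac{199}{340}$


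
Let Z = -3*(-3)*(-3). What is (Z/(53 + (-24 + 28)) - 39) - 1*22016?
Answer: -419054/19 ≈ -22055.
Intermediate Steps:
Z = -27 (Z = 9*(-3) = -27)
(Z/(53 + (-24 + 28)) - 39) - 1*22016 = (-27/(53 + (-24 + 28)) - 39) - 1*22016 = (-27/(53 + 4) - 39) - 22016 = (-27/57 - 39) - 22016 = (-27*1/57 - 39) - 22016 = (-9/19 - 39) - 22016 = -750/19 - 22016 = -419054/19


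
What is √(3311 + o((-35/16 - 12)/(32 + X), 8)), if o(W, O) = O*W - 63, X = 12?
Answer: 3*√698126/44 ≈ 56.969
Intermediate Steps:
o(W, O) = -63 + O*W
√(3311 + o((-35/16 - 12)/(32 + X), 8)) = √(3311 + (-63 + 8*((-35/16 - 12)/(32 + 12)))) = √(3311 + (-63 + 8*((-35*1/16 - 12)/44))) = √(3311 + (-63 + 8*((-35/16 - 12)*(1/44)))) = √(3311 + (-63 + 8*(-227/16*1/44))) = √(3311 + (-63 + 8*(-227/704))) = √(3311 + (-63 - 227/88)) = √(3311 - 5771/88) = √(285597/88) = 3*√698126/44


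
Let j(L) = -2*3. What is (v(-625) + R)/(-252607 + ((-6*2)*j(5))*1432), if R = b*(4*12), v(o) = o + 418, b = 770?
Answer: -36753/149503 ≈ -0.24583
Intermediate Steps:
j(L) = -6
v(o) = 418 + o
R = 36960 (R = 770*(4*12) = 770*48 = 36960)
(v(-625) + R)/(-252607 + ((-6*2)*j(5))*1432) = ((418 - 625) + 36960)/(-252607 + (-6*2*(-6))*1432) = (-207 + 36960)/(-252607 - 12*(-6)*1432) = 36753/(-252607 + 72*1432) = 36753/(-252607 + 103104) = 36753/(-149503) = 36753*(-1/149503) = -36753/149503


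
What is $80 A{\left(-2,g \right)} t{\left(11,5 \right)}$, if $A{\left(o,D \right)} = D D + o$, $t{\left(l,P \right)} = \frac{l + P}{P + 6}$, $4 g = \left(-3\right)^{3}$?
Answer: $\frac{55760}{11} \approx 5069.1$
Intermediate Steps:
$g = - \frac{27}{4}$ ($g = \frac{\left(-3\right)^{3}}{4} = \frac{1}{4} \left(-27\right) = - \frac{27}{4} \approx -6.75$)
$t{\left(l,P \right)} = \frac{P + l}{6 + P}$
$A{\left(o,D \right)} = o + D^{2}$ ($A{\left(o,D \right)} = D^{2} + o = o + D^{2}$)
$80 A{\left(-2,g \right)} t{\left(11,5 \right)} = 80 \left(-2 + \left(- \frac{27}{4}\right)^{2}\right) \frac{5 + 11}{6 + 5} = 80 \left(-2 + \frac{729}{16}\right) \frac{1}{11} \cdot 16 = 80 \cdot \frac{697}{16} \cdot \frac{1}{11} \cdot 16 = 3485 \cdot \frac{16}{11} = \frac{55760}{11}$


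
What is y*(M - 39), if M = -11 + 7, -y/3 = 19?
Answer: 2451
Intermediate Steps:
y = -57 (y = -3*19 = -57)
M = -4
y*(M - 39) = -57*(-4 - 39) = -57*(-43) = 2451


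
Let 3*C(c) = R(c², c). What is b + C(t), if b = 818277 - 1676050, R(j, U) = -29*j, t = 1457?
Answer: -64135940/3 ≈ -2.1379e+7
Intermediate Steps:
C(c) = -29*c²/3 (C(c) = (-29*c²)/3 = -29*c²/3)
b = -857773
b + C(t) = -857773 - 29/3*1457² = -857773 - 29/3*2122849 = -857773 - 61562621/3 = -64135940/3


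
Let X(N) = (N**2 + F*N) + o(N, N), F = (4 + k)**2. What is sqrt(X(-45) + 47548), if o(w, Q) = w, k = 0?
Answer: 2*sqrt(12202) ≈ 220.93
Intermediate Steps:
F = 16 (F = (4 + 0)**2 = 4**2 = 16)
X(N) = N**2 + 17*N (X(N) = (N**2 + 16*N) + N = N**2 + 17*N)
sqrt(X(-45) + 47548) = sqrt(-45*(17 - 45) + 47548) = sqrt(-45*(-28) + 47548) = sqrt(1260 + 47548) = sqrt(48808) = 2*sqrt(12202)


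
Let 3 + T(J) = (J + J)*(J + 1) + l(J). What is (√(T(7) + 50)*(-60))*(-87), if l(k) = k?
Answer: 5220*√166 ≈ 67255.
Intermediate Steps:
T(J) = -3 + J + 2*J*(1 + J) (T(J) = -3 + ((J + J)*(J + 1) + J) = -3 + ((2*J)*(1 + J) + J) = -3 + (2*J*(1 + J) + J) = -3 + (J + 2*J*(1 + J)) = -3 + J + 2*J*(1 + J))
(√(T(7) + 50)*(-60))*(-87) = (√((-3 + 2*7² + 3*7) + 50)*(-60))*(-87) = (√((-3 + 2*49 + 21) + 50)*(-60))*(-87) = (√((-3 + 98 + 21) + 50)*(-60))*(-87) = (√(116 + 50)*(-60))*(-87) = (√166*(-60))*(-87) = -60*√166*(-87) = 5220*√166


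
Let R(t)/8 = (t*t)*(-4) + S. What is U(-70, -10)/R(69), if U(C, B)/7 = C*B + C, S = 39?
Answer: -21/724 ≈ -0.029006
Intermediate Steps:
U(C, B) = 7*C + 7*B*C (U(C, B) = 7*(C*B + C) = 7*(B*C + C) = 7*(C + B*C) = 7*C + 7*B*C)
R(t) = 312 - 32*t² (R(t) = 8*((t*t)*(-4) + 39) = 8*(t²*(-4) + 39) = 8*(-4*t² + 39) = 8*(39 - 4*t²) = 312 - 32*t²)
U(-70, -10)/R(69) = (7*(-70)*(1 - 10))/(312 - 32*69²) = (7*(-70)*(-9))/(312 - 32*4761) = 4410/(312 - 152352) = 4410/(-152040) = 4410*(-1/152040) = -21/724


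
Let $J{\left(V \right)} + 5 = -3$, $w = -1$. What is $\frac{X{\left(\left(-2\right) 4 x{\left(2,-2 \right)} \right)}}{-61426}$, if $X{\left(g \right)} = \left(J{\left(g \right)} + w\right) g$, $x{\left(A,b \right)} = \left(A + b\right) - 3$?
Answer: $\frac{108}{30713} \approx 0.0035164$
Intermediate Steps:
$J{\left(V \right)} = -8$ ($J{\left(V \right)} = -5 - 3 = -8$)
$x{\left(A,b \right)} = -3 + A + b$
$X{\left(g \right)} = - 9 g$ ($X{\left(g \right)} = \left(-8 - 1\right) g = - 9 g$)
$\frac{X{\left(\left(-2\right) 4 x{\left(2,-2 \right)} \right)}}{-61426} = \frac{\left(-9\right) \left(-2\right) 4 \left(-3 + 2 - 2\right)}{-61426} = - 9 \left(\left(-8\right) \left(-3\right)\right) \left(- \frac{1}{61426}\right) = \left(-9\right) 24 \left(- \frac{1}{61426}\right) = \left(-216\right) \left(- \frac{1}{61426}\right) = \frac{108}{30713}$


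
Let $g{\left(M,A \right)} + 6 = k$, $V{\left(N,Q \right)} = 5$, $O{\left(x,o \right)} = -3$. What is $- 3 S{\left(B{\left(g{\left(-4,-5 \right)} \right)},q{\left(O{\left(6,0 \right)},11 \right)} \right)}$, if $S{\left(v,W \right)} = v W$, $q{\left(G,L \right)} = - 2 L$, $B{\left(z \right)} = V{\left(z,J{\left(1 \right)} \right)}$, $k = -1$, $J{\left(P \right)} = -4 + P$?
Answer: $330$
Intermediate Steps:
$g{\left(M,A \right)} = -7$ ($g{\left(M,A \right)} = -6 - 1 = -7$)
$B{\left(z \right)} = 5$
$S{\left(v,W \right)} = W v$
$- 3 S{\left(B{\left(g{\left(-4,-5 \right)} \right)},q{\left(O{\left(6,0 \right)},11 \right)} \right)} = - 3 \left(-2\right) 11 \cdot 5 = - 3 \left(\left(-22\right) 5\right) = \left(-3\right) \left(-110\right) = 330$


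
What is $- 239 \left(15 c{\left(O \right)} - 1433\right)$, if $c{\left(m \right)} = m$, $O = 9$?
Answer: $310222$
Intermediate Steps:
$- 239 \left(15 c{\left(O \right)} - 1433\right) = - 239 \left(15 \cdot 9 - 1433\right) = - 239 \left(135 - 1433\right) = \left(-239\right) \left(-1298\right) = 310222$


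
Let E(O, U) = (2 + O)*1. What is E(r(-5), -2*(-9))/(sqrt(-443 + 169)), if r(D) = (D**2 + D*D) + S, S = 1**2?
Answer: -53*I*sqrt(274)/274 ≈ -3.2018*I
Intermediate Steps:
S = 1
r(D) = 1 + 2*D**2 (r(D) = (D**2 + D*D) + 1 = (D**2 + D**2) + 1 = 2*D**2 + 1 = 1 + 2*D**2)
E(O, U) = 2 + O
E(r(-5), -2*(-9))/(sqrt(-443 + 169)) = (2 + (1 + 2*(-5)**2))/(sqrt(-443 + 169)) = (2 + (1 + 2*25))/(sqrt(-274)) = (2 + (1 + 50))/((I*sqrt(274))) = (2 + 51)*(-I*sqrt(274)/274) = 53*(-I*sqrt(274)/274) = -53*I*sqrt(274)/274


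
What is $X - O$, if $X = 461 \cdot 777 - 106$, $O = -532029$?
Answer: $890120$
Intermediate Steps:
$X = 358091$ ($X = 358197 - 106 = 358091$)
$X - O = 358091 - -532029 = 358091 + 532029 = 890120$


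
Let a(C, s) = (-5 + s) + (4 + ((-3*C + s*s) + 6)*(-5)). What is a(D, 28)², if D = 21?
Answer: 13017664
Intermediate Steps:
a(C, s) = -31 + s - 5*s² + 15*C (a(C, s) = (-5 + s) + (4 + ((-3*C + s²) + 6)*(-5)) = (-5 + s) + (4 + ((s² - 3*C) + 6)*(-5)) = (-5 + s) + (4 + (6 + s² - 3*C)*(-5)) = (-5 + s) + (4 + (-30 - 5*s² + 15*C)) = (-5 + s) + (-26 - 5*s² + 15*C) = -31 + s - 5*s² + 15*C)
a(D, 28)² = (-31 + 28 - 5*28² + 15*21)² = (-31 + 28 - 5*784 + 315)² = (-31 + 28 - 3920 + 315)² = (-3608)² = 13017664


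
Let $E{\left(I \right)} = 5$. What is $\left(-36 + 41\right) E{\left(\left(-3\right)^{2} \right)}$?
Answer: $25$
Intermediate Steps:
$\left(-36 + 41\right) E{\left(\left(-3\right)^{2} \right)} = \left(-36 + 41\right) 5 = 5 \cdot 5 = 25$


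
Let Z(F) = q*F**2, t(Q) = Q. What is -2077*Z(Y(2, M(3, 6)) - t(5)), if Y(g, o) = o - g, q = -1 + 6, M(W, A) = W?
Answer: -166160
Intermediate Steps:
q = 5
Z(F) = 5*F**2
-2077*Z(Y(2, M(3, 6)) - t(5)) = -10385*((3 - 1*2) - 1*5)**2 = -10385*((3 - 2) - 5)**2 = -10385*(1 - 5)**2 = -10385*(-4)**2 = -10385*16 = -2077*80 = -166160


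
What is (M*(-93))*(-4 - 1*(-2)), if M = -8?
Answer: -1488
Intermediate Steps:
(M*(-93))*(-4 - 1*(-2)) = (-8*(-93))*(-4 - 1*(-2)) = 744*(-4 + 2) = 744*(-2) = -1488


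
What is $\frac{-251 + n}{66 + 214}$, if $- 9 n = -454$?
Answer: $- \frac{361}{504} \approx -0.71627$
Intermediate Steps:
$n = \frac{454}{9}$ ($n = \left(- \frac{1}{9}\right) \left(-454\right) = \frac{454}{9} \approx 50.444$)
$\frac{-251 + n}{66 + 214} = \frac{-251 + \frac{454}{9}}{66 + 214} = - \frac{1805}{9 \cdot 280} = \left(- \frac{1805}{9}\right) \frac{1}{280} = - \frac{361}{504}$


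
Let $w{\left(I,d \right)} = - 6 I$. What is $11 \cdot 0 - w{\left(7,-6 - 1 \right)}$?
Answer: $42$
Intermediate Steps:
$11 \cdot 0 - w{\left(7,-6 - 1 \right)} = 11 \cdot 0 - \left(-6\right) 7 = 0 - -42 = 0 + 42 = 42$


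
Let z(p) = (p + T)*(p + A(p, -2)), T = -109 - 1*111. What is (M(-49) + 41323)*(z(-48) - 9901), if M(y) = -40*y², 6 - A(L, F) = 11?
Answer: -235447251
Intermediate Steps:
A(L, F) = -5 (A(L, F) = 6 - 1*11 = 6 - 11 = -5)
T = -220 (T = -109 - 111 = -220)
z(p) = (-220 + p)*(-5 + p) (z(p) = (p - 220)*(p - 5) = (-220 + p)*(-5 + p))
(M(-49) + 41323)*(z(-48) - 9901) = (-40*(-49)² + 41323)*((1100 + (-48)² - 225*(-48)) - 9901) = (-40*2401 + 41323)*((1100 + 2304 + 10800) - 9901) = (-96040 + 41323)*(14204 - 9901) = -54717*4303 = -235447251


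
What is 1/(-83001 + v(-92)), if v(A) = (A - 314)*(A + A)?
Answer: -1/8297 ≈ -0.00012053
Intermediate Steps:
v(A) = 2*A*(-314 + A) (v(A) = (-314 + A)*(2*A) = 2*A*(-314 + A))
1/(-83001 + v(-92)) = 1/(-83001 + 2*(-92)*(-314 - 92)) = 1/(-83001 + 2*(-92)*(-406)) = 1/(-83001 + 74704) = 1/(-8297) = -1/8297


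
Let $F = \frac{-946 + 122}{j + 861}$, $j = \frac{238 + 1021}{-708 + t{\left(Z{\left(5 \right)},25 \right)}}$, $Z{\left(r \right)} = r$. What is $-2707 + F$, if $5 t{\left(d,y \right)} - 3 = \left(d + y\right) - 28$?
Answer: $- \frac{411249611}{151867} \approx -2708.0$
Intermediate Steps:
$t{\left(d,y \right)} = -5 + \frac{d}{5} + \frac{y}{5}$ ($t{\left(d,y \right)} = \frac{3}{5} + \frac{\left(d + y\right) - 28}{5} = \frac{3}{5} + \frac{-28 + d + y}{5} = \frac{3}{5} + \left(- \frac{28}{5} + \frac{d}{5} + \frac{y}{5}\right) = -5 + \frac{d}{5} + \frac{y}{5}$)
$j = - \frac{1259}{707}$ ($j = \frac{238 + 1021}{-708 + \left(-5 + \frac{1}{5} \cdot 5 + \frac{1}{5} \cdot 25\right)} = \frac{1259}{-708 + \left(-5 + 1 + 5\right)} = \frac{1259}{-708 + 1} = \frac{1259}{-707} = 1259 \left(- \frac{1}{707}\right) = - \frac{1259}{707} \approx -1.7808$)
$F = - \frac{145642}{151867}$ ($F = \frac{-946 + 122}{- \frac{1259}{707} + 861} = - \frac{824}{\frac{607468}{707}} = \left(-824\right) \frac{707}{607468} = - \frac{145642}{151867} \approx -0.95901$)
$-2707 + F = -2707 - \frac{145642}{151867} = - \frac{411249611}{151867}$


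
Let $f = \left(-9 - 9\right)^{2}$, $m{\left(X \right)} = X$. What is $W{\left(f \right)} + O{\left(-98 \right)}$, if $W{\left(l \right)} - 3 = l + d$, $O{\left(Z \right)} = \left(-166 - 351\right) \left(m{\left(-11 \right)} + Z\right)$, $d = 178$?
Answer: $56858$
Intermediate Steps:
$f = 324$ ($f = \left(-18\right)^{2} = 324$)
$O{\left(Z \right)} = 5687 - 517 Z$ ($O{\left(Z \right)} = \left(-166 - 351\right) \left(-11 + Z\right) = - 517 \left(-11 + Z\right) = 5687 - 517 Z$)
$W{\left(l \right)} = 181 + l$ ($W{\left(l \right)} = 3 + \left(l + 178\right) = 3 + \left(178 + l\right) = 181 + l$)
$W{\left(f \right)} + O{\left(-98 \right)} = \left(181 + 324\right) + \left(5687 - -50666\right) = 505 + \left(5687 + 50666\right) = 505 + 56353 = 56858$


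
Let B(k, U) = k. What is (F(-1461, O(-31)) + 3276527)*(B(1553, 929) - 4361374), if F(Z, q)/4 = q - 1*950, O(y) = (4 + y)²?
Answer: -14281217139903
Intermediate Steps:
F(Z, q) = -3800 + 4*q (F(Z, q) = 4*(q - 1*950) = 4*(q - 950) = 4*(-950 + q) = -3800 + 4*q)
(F(-1461, O(-31)) + 3276527)*(B(1553, 929) - 4361374) = ((-3800 + 4*(4 - 31)²) + 3276527)*(1553 - 4361374) = ((-3800 + 4*(-27)²) + 3276527)*(-4359821) = ((-3800 + 4*729) + 3276527)*(-4359821) = ((-3800 + 2916) + 3276527)*(-4359821) = (-884 + 3276527)*(-4359821) = 3275643*(-4359821) = -14281217139903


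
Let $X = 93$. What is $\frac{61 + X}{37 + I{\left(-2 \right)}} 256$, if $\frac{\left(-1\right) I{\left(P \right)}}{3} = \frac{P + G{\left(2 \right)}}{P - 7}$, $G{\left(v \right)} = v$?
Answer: $\frac{39424}{37} \approx 1065.5$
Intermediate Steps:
$I{\left(P \right)} = - \frac{3 \left(2 + P\right)}{-7 + P}$ ($I{\left(P \right)} = - 3 \frac{P + 2}{P - 7} = - 3 \frac{2 + P}{-7 + P} = - \frac{3 \left(2 + P\right)}{-7 + P}$)
$\frac{61 + X}{37 + I{\left(-2 \right)}} 256 = \frac{61 + 93}{37 + \frac{3 \left(-2 - -2\right)}{-7 - 2}} \cdot 256 = \frac{154}{37 + \frac{3 \left(-2 + 2\right)}{-9}} \cdot 256 = \frac{154}{37 + 3 \left(- \frac{1}{9}\right) 0} \cdot 256 = \frac{154}{37 + 0} \cdot 256 = \frac{154}{37} \cdot 256 = \frac{39424}{37}$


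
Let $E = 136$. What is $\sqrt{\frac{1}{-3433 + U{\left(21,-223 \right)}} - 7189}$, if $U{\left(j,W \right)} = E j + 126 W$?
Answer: $\frac{8 i \sqrt{3694497323}}{5735} \approx 84.788 i$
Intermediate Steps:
$U{\left(j,W \right)} = 126 W + 136 j$ ($U{\left(j,W \right)} = 136 j + 126 W = 126 W + 136 j$)
$\sqrt{\frac{1}{-3433 + U{\left(21,-223 \right)}} - 7189} = \sqrt{\frac{1}{-3433 + \left(126 \left(-223\right) + 136 \cdot 21\right)} - 7189} = \sqrt{\frac{1}{-3433 + \left(-28098 + 2856\right)} - 7189} = \sqrt{\frac{1}{-3433 - 25242} - 7189} = \sqrt{\frac{1}{-28675} - 7189} = \sqrt{- \frac{1}{28675} - 7189} = \sqrt{- \frac{206144576}{28675}} = \frac{8 i \sqrt{3694497323}}{5735}$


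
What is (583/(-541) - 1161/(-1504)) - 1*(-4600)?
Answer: 3742605669/813664 ≈ 4599.7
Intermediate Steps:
(583/(-541) - 1161/(-1504)) - 1*(-4600) = (583*(-1/541) - 1161*(-1/1504)) + 4600 = (-583/541 + 1161/1504) + 4600 = -248731/813664 + 4600 = 3742605669/813664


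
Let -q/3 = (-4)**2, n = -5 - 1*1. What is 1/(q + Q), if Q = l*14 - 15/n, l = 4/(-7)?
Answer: -2/107 ≈ -0.018692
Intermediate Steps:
n = -6 (n = -5 - 1 = -6)
l = -4/7 (l = 4*(-1/7) = -4/7 ≈ -0.57143)
q = -48 (q = -3*(-4)**2 = -3*16 = -48)
Q = -11/2 (Q = -4/7*14 - 15/(-6) = -8 - 15*(-1/6) = -8 + 5/2 = -11/2 ≈ -5.5000)
1/(q + Q) = 1/(-48 - 11/2) = 1/(-107/2) = -2/107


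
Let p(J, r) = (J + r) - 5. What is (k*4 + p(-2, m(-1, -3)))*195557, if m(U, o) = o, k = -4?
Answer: -5084482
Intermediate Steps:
p(J, r) = -5 + J + r
(k*4 + p(-2, m(-1, -3)))*195557 = (-4*4 + (-5 - 2 - 3))*195557 = (-16 - 10)*195557 = -26*195557 = -5084482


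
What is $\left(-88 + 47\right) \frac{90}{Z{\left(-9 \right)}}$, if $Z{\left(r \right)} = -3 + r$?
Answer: $\frac{615}{2} \approx 307.5$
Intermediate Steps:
$\left(-88 + 47\right) \frac{90}{Z{\left(-9 \right)}} = \left(-88 + 47\right) \frac{90}{-3 - 9} = - 41 \frac{90}{-12} = - 41 \cdot 90 \left(- \frac{1}{12}\right) = \left(-41\right) \left(- \frac{15}{2}\right) = \frac{615}{2}$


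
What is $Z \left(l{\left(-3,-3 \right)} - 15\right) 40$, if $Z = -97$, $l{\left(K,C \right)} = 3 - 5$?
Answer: $65960$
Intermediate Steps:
$l{\left(K,C \right)} = -2$
$Z \left(l{\left(-3,-3 \right)} - 15\right) 40 = - 97 \left(-2 - 15\right) 40 = \left(-97\right) \left(-17\right) 40 = 1649 \cdot 40 = 65960$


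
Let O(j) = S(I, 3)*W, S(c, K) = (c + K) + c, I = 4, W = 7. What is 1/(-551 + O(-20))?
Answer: -1/474 ≈ -0.0021097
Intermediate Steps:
S(c, K) = K + 2*c (S(c, K) = (K + c) + c = K + 2*c)
O(j) = 77 (O(j) = (3 + 2*4)*7 = (3 + 8)*7 = 11*7 = 77)
1/(-551 + O(-20)) = 1/(-551 + 77) = 1/(-474) = -1/474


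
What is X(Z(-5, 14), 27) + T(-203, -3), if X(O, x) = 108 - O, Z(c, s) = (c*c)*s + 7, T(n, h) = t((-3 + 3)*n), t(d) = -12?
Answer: -261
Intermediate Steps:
T(n, h) = -12
Z(c, s) = 7 + s*c**2 (Z(c, s) = c**2*s + 7 = s*c**2 + 7 = 7 + s*c**2)
X(Z(-5, 14), 27) + T(-203, -3) = (108 - (7 + 14*(-5)**2)) - 12 = (108 - (7 + 14*25)) - 12 = (108 - (7 + 350)) - 12 = (108 - 1*357) - 12 = (108 - 357) - 12 = -249 - 12 = -261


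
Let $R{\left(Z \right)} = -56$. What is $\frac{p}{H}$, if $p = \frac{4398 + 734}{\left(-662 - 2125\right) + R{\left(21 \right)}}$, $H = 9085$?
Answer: $- \frac{5132}{25828655} \approx -0.00019869$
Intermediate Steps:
$p = - \frac{5132}{2843}$ ($p = \frac{4398 + 734}{\left(-662 - 2125\right) - 56} = \frac{5132}{-2787 - 56} = \frac{5132}{-2843} = 5132 \left(- \frac{1}{2843}\right) = - \frac{5132}{2843} \approx -1.8051$)
$\frac{p}{H} = - \frac{5132}{2843 \cdot 9085} = \left(- \frac{5132}{2843}\right) \frac{1}{9085} = - \frac{5132}{25828655}$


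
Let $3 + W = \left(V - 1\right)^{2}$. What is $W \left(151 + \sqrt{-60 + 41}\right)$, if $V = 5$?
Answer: $1963 + 13 i \sqrt{19} \approx 1963.0 + 56.666 i$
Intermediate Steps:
$W = 13$ ($W = -3 + \left(5 - 1\right)^{2} = -3 + 4^{2} = -3 + 16 = 13$)
$W \left(151 + \sqrt{-60 + 41}\right) = 13 \left(151 + \sqrt{-60 + 41}\right) = 13 \left(151 + \sqrt{-19}\right) = 13 \left(151 + i \sqrt{19}\right) = 1963 + 13 i \sqrt{19}$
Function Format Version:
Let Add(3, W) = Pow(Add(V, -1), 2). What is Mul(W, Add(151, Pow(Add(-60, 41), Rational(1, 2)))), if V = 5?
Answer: Add(1963, Mul(13, I, Pow(19, Rational(1, 2)))) ≈ Add(1963.0, Mul(56.666, I))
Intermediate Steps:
W = 13 (W = Add(-3, Pow(Add(5, -1), 2)) = Add(-3, Pow(4, 2)) = Add(-3, 16) = 13)
Mul(W, Add(151, Pow(Add(-60, 41), Rational(1, 2)))) = Mul(13, Add(151, Pow(Add(-60, 41), Rational(1, 2)))) = Mul(13, Add(151, Pow(-19, Rational(1, 2)))) = Mul(13, Add(151, Mul(I, Pow(19, Rational(1, 2))))) = Add(1963, Mul(13, I, Pow(19, Rational(1, 2))))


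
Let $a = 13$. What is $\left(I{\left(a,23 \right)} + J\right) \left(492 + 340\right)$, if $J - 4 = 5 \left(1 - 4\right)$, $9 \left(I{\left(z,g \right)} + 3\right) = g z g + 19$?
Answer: $\frac{5632640}{9} \approx 6.2585 \cdot 10^{5}$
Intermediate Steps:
$I{\left(z,g \right)} = - \frac{8}{9} + \frac{z g^{2}}{9}$ ($I{\left(z,g \right)} = -3 + \frac{g z g + 19}{9} = -3 + \frac{z g^{2} + 19}{9} = -3 + \frac{19 + z g^{2}}{9} = -3 + \left(\frac{19}{9} + \frac{z g^{2}}{9}\right) = - \frac{8}{9} + \frac{z g^{2}}{9}$)
$J = -11$ ($J = 4 + 5 \left(1 - 4\right) = 4 + 5 \left(-3\right) = 4 - 15 = -11$)
$\left(I{\left(a,23 \right)} + J\right) \left(492 + 340\right) = \left(\left(- \frac{8}{9} + \frac{1}{9} \cdot 13 \cdot 23^{2}\right) - 11\right) \left(492 + 340\right) = \left(\left(- \frac{8}{9} + \frac{1}{9} \cdot 13 \cdot 529\right) - 11\right) 832 = \left(\left(- \frac{8}{9} + \frac{6877}{9}\right) - 11\right) 832 = \left(\frac{6869}{9} - 11\right) 832 = \frac{6770}{9} \cdot 832 = \frac{5632640}{9}$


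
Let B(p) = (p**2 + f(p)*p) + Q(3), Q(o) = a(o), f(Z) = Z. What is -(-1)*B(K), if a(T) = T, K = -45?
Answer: 4053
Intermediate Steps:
Q(o) = o
B(p) = 3 + 2*p**2 (B(p) = (p**2 + p*p) + 3 = (p**2 + p**2) + 3 = 2*p**2 + 3 = 3 + 2*p**2)
-(-1)*B(K) = -(-1)*(3 + 2*(-45)**2) = -(-1)*(3 + 2*2025) = -(-1)*(3 + 4050) = -(-1)*4053 = -1*(-4053) = 4053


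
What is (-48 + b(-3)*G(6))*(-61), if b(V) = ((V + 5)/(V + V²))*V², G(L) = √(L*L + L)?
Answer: 2928 - 183*√42 ≈ 1742.0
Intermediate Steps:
G(L) = √(L + L²) (G(L) = √(L² + L) = √(L + L²))
b(V) = V²*(5 + V)/(V + V²) (b(V) = ((5 + V)/(V + V²))*V² = V²*(5 + V)/(V + V²))
(-48 + b(-3)*G(6))*(-61) = (-48 + (-3*(5 - 3)/(1 - 3))*√(6*(1 + 6)))*(-61) = (-48 + (-3*2/(-2))*√(6*7))*(-61) = (-48 + (-3*(-½)*2)*√42)*(-61) = (-48 + 3*√42)*(-61) = 2928 - 183*√42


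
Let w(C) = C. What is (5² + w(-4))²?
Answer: 441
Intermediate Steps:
(5² + w(-4))² = (5² - 4)² = (25 - 4)² = 21² = 441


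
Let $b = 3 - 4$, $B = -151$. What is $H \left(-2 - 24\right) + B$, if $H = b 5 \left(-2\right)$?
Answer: $-411$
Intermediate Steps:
$b = -1$ ($b = 3 - 4 = -1$)
$H = 10$ ($H = \left(-1\right) 5 \left(-2\right) = \left(-5\right) \left(-2\right) = 10$)
$H \left(-2 - 24\right) + B = 10 \left(-2 - 24\right) - 151 = 10 \left(-26\right) - 151 = -260 - 151 = -411$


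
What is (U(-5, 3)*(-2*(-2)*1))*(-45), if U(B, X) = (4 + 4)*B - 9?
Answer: 8820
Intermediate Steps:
U(B, X) = -9 + 8*B (U(B, X) = 8*B - 9 = -9 + 8*B)
(U(-5, 3)*(-2*(-2)*1))*(-45) = ((-9 + 8*(-5))*(-2*(-2)*1))*(-45) = ((-9 - 40)*(4*1))*(-45) = -49*4*(-45) = -196*(-45) = 8820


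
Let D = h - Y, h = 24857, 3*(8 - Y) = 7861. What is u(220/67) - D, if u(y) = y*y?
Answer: -369784312/13467 ≈ -27459.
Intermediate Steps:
Y = -7837/3 (Y = 8 - ⅓*7861 = 8 - 7861/3 = -7837/3 ≈ -2612.3)
D = 82408/3 (D = 24857 - 1*(-7837/3) = 24857 + 7837/3 = 82408/3 ≈ 27469.)
u(y) = y²
u(220/67) - D = (220/67)² - 1*82408/3 = (220*(1/67))² - 82408/3 = (220/67)² - 82408/3 = 48400/4489 - 82408/3 = -369784312/13467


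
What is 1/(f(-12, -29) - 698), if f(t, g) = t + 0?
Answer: -1/710 ≈ -0.0014085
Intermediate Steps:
f(t, g) = t
1/(f(-12, -29) - 698) = 1/(-12 - 698) = 1/(-710) = -1/710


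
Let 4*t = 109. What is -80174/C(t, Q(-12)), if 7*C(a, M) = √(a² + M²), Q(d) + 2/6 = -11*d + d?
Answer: -6734616*√86761/433805 ≈ -4572.8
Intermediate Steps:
Q(d) = -⅓ - 10*d (Q(d) = -⅓ + (-11*d + d) = -⅓ - 10*d)
t = 109/4 (t = (¼)*109 = 109/4 ≈ 27.250)
C(a, M) = √(M² + a²)/7 (C(a, M) = √(a² + M²)/7 = √(M² + a²)/7)
-80174/C(t, Q(-12)) = -80174*7/√((-⅓ - 10*(-12))² + (109/4)²) = -80174*7/√((-⅓ + 120)² + 11881/16) = -80174*7/√((359/3)² + 11881/16) = -80174*7/√(128881/9 + 11881/16) = -80174*84*√86761/433805 = -6734616*√86761/433805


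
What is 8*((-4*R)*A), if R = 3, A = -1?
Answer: 96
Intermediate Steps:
8*((-4*R)*A) = 8*(-4*3*(-1)) = 8*(-12*(-1)) = 8*12 = 96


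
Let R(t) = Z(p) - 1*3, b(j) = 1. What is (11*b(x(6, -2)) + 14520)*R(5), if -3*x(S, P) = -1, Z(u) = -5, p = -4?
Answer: -116248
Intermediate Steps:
x(S, P) = ⅓ (x(S, P) = -⅓*(-1) = ⅓)
R(t) = -8 (R(t) = -5 - 1*3 = -5 - 3 = -8)
(11*b(x(6, -2)) + 14520)*R(5) = (11*1 + 14520)*(-8) = (11 + 14520)*(-8) = 14531*(-8) = -116248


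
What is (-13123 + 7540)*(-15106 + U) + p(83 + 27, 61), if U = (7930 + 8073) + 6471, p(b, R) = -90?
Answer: -41135634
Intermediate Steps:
U = 22474 (U = 16003 + 6471 = 22474)
(-13123 + 7540)*(-15106 + U) + p(83 + 27, 61) = (-13123 + 7540)*(-15106 + 22474) - 90 = -5583*7368 - 90 = -41135544 - 90 = -41135634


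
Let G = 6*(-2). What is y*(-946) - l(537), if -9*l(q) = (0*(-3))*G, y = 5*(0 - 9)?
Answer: 42570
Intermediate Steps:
G = -12
y = -45 (y = 5*(-9) = -45)
l(q) = 0 (l(q) = -0*(-3)*(-12)/9 = -0*(-12) = -⅑*0 = 0)
y*(-946) - l(537) = -45*(-946) - 1*0 = 42570 + 0 = 42570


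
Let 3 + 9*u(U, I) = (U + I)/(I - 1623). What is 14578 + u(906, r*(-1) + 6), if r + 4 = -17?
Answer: 69797557/4788 ≈ 14578.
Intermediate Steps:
r = -21 (r = -4 - 17 = -21)
u(U, I) = -1/3 + (I + U)/(9*(-1623 + I)) (u(U, I) = -1/3 + ((U + I)/(I - 1623))/9 = -1/3 + ((I + U)/(-1623 + I))/9 = -1/3 + (I + U)/(9*(-1623 + I)))
14578 + u(906, r*(-1) + 6) = 14578 + (4869 + 906 - 2*(-21*(-1) + 6))/(9*(-1623 + (-21*(-1) + 6))) = 14578 + (4869 + 906 - 2*(21 + 6))/(9*(-1623 + (21 + 6))) = 14578 + (4869 + 906 - 2*27)/(9*(-1623 + 27)) = 14578 + (1/9)*(4869 + 906 - 54)/(-1596) = 14578 + (1/9)*(-1/1596)*5721 = 14578 - 1907/4788 = 69797557/4788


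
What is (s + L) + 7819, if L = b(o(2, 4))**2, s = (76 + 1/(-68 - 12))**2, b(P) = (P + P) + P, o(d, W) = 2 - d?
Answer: 86995841/6400 ≈ 13593.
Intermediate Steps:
b(P) = 3*P (b(P) = 2*P + P = 3*P)
s = 36954241/6400 (s = (76 + 1/(-80))**2 = (76 - 1/80)**2 = (6079/80)**2 = 36954241/6400 ≈ 5774.1)
L = 0 (L = (3*(2 - 1*2))**2 = (3*(2 - 2))**2 = (3*0)**2 = 0**2 = 0)
(s + L) + 7819 = (36954241/6400 + 0) + 7819 = 36954241/6400 + 7819 = 86995841/6400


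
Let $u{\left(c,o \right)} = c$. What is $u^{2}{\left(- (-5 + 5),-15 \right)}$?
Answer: $0$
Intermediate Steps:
$u^{2}{\left(- (-5 + 5),-15 \right)} = \left(- (-5 + 5)\right)^{2} = \left(\left(-1\right) 0\right)^{2} = 0^{2} = 0$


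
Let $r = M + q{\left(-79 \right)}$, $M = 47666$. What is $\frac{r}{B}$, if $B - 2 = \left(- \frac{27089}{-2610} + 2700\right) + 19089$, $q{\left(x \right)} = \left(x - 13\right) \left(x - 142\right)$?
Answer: $\frac{177474780}{56901599} \approx 3.119$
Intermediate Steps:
$q{\left(x \right)} = \left(-142 + x\right) \left(-13 + x\right)$ ($q{\left(x \right)} = \left(-13 + x\right) \left(-142 + x\right) = \left(-142 + x\right) \left(-13 + x\right)$)
$r = 67998$ ($r = 47666 + \left(1846 + \left(-79\right)^{2} - -12245\right) = 47666 + \left(1846 + 6241 + 12245\right) = 47666 + 20332 = 67998$)
$B = \frac{56901599}{2610}$ ($B = 2 + \left(\left(- \frac{27089}{-2610} + 2700\right) + 19089\right) = 2 + \left(\left(\left(-27089\right) \left(- \frac{1}{2610}\right) + 2700\right) + 19089\right) = 2 + \left(\left(\frac{27089}{2610} + 2700\right) + 19089\right) = 2 + \left(\frac{7074089}{2610} + 19089\right) = 2 + \frac{56896379}{2610} = \frac{56901599}{2610} \approx 21801.0$)
$\frac{r}{B} = \frac{67998}{\frac{56901599}{2610}} = 67998 \cdot \frac{2610}{56901599} = \frac{177474780}{56901599}$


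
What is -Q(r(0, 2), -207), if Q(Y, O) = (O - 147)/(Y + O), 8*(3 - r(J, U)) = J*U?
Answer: -59/34 ≈ -1.7353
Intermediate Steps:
r(J, U) = 3 - J*U/8
Q(Y, O) = (-147 + O)/(O + Y)
-Q(r(0, 2), -207) = -(-147 - 207)/(-207 + (3 - 1/8*0*2)) = -(-354)/(-207 + (3 + 0)) = -(-354)/(-207 + 3) = -(-354)/(-204) = -(-1)*(-354)/204 = -1*59/34 = -59/34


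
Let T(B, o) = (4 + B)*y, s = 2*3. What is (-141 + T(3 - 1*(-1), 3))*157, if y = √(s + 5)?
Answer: -22137 + 1256*√11 ≈ -17971.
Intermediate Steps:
s = 6
y = √11 (y = √(6 + 5) = √11 ≈ 3.3166)
T(B, o) = √11*(4 + B) (T(B, o) = (4 + B)*√11 = √11*(4 + B))
(-141 + T(3 - 1*(-1), 3))*157 = (-141 + √11*(4 + (3 - 1*(-1))))*157 = (-141 + √11*(4 + (3 + 1)))*157 = (-141 + √11*(4 + 4))*157 = (-141 + √11*8)*157 = (-141 + 8*√11)*157 = -22137 + 1256*√11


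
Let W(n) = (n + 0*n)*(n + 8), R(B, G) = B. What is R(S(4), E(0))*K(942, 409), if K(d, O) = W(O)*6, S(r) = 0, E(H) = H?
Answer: 0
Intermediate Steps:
W(n) = n*(8 + n) (W(n) = (n + 0)*(8 + n) = n*(8 + n))
K(d, O) = 6*O*(8 + O) (K(d, O) = (O*(8 + O))*6 = 6*O*(8 + O))
R(S(4), E(0))*K(942, 409) = 0*(6*409*(8 + 409)) = 0*(6*409*417) = 0*1023318 = 0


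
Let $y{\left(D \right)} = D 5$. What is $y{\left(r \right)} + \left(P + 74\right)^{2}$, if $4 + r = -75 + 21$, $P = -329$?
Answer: $64735$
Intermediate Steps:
$r = -58$ ($r = -4 + \left(-75 + 21\right) = -4 - 54 = -58$)
$y{\left(D \right)} = 5 D$
$y{\left(r \right)} + \left(P + 74\right)^{2} = 5 \left(-58\right) + \left(-329 + 74\right)^{2} = -290 + \left(-255\right)^{2} = -290 + 65025 = 64735$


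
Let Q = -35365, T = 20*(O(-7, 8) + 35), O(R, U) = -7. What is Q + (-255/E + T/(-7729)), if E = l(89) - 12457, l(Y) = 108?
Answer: -3375432258210/95445421 ≈ -35365.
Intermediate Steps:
T = 560 (T = 20*(-7 + 35) = 20*28 = 560)
E = -12349 (E = 108 - 12457 = -12349)
Q + (-255/E + T/(-7729)) = -35365 + (-255/(-12349) + 560/(-7729)) = -35365 + (-255*(-1/12349) + 560*(-1/7729)) = -35365 + (255/12349 - 560/7729) = -35365 - 4944545/95445421 = -3375432258210/95445421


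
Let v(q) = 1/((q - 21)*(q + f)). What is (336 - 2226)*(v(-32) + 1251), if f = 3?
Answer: -3634069320/1537 ≈ -2.3644e+6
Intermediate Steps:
v(q) = 1/((-21 + q)*(3 + q)) (v(q) = 1/((q - 21)*(q + 3)) = 1/((-21 + q)*(3 + q)))
(336 - 2226)*(v(-32) + 1251) = (336 - 2226)*(1/(-63 + (-32)² - 18*(-32)) + 1251) = -1890*(1/(-63 + 1024 + 576) + 1251) = -1890*(1/1537 + 1251) = -1890*1922788/1537 = -3634069320/1537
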